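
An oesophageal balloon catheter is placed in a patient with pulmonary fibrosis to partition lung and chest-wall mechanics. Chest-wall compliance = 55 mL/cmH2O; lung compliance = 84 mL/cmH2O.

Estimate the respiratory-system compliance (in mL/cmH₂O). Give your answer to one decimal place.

33.2

Lung and chest wall are elastances in series: 1/Crs = 1/CL + 1/Ccw.
1/Crs = 1/84 + 1/55 = 0.03009.
Crs = 33.234 mL/cmH2O.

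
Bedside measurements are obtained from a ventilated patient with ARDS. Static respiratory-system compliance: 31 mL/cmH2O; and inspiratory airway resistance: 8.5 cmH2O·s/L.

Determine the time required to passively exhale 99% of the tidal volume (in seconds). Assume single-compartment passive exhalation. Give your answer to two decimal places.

1.21

τ = R × C = 8.5 × 31 mL/cmH2O = 8.5 × 0.031 L/cmH2O = 0.2635 s.
Exhaled fraction f = 1 − e^(−t/τ) → t = −τ·ln(1 − f) = −0.2635·ln(0.01) = 1.213 s.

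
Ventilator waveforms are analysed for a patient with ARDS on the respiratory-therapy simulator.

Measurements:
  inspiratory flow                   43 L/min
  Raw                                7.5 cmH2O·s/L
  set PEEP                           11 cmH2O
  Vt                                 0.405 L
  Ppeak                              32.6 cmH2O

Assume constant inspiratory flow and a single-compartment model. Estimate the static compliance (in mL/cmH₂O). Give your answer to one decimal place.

Flow: 43 L/min ÷ 60 = 0.7167 L/s.
Equation of motion (constant flow): PIP = Vt/C + R·V̇ + PEEP.
Vt/C = PIP − R·V̇ − PEEP = 32.6 − 7.5×0.7167 − 11 = 32.6 − 5.375 − 11 = 16.225 cmH2O.
C = Vt / 16.225 = 405 / 16.225 = 24.961 mL/cmH2O.

25.0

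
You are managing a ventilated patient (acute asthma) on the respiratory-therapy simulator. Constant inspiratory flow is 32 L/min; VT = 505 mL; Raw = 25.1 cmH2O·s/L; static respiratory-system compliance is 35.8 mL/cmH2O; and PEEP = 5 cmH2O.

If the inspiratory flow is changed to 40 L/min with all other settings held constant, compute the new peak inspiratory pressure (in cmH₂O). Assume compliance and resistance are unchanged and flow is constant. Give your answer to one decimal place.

Flow: 32 L/min ÷ 60 = 0.5333 L/s.
New flow: 40 L/min ÷ 60 = 0.6667 L/s.
PIP = Vt/C + R·V̇ + PEEP (constant-flow equation of motion).
Only the resistive term changes: ΔPIP = R × ΔV̇ = 25.1 × (0.6667 − 0.5333) = 25.1 × 0.1334 = 3.348 cmH2O.
Original PIP = 505/35.8 + 25.1×0.5333 + 5 = 32.492 cmH2O; new PIP = 32.492 + (3.348) = 35.84 cmH2O.

35.8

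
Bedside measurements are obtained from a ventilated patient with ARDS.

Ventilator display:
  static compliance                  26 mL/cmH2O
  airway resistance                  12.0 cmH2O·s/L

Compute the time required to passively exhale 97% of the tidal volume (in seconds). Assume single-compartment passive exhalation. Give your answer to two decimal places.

τ = R × C = 12.0 × 26 mL/cmH2O = 12.0 × 0.026 L/cmH2O = 0.312 s.
Exhaled fraction f = 1 − e^(−t/τ) → t = −τ·ln(1 − f) = −0.312·ln(0.03) = 1.094 s.

1.09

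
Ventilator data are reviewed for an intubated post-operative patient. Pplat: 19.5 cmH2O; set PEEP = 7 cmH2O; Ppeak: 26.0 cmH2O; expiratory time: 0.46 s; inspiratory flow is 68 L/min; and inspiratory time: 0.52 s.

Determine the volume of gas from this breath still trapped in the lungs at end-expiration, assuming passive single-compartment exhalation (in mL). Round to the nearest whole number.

Flow: 68 L/min ÷ 60 = 1.1333 L/s.
Vt = flow × Ti = 1.1333 L/s × 0.52 s × 1000 mL/L = 589.32 mL.
R = (PIP − Pplat)/V̇ = (26.0 − 19.5) / 1.1333 = 6.5/1.1333 = 5.735 cmH2O·s/L.
C = Vt/(Pplat − PEEP) = 589.32 / (19.5 − 7) = 589.32/12.5 = 47.146 mL/cmH2O.
τ = R × C = 5.735 × 0.04715 L/cmH2O = 0.2704 s.
Fraction remaining = e^(−Te/τ) = e^(−0.46/0.2704) = 0.1825.
Trapped volume = 589.32 × 0.1825 = 107.55 mL.

108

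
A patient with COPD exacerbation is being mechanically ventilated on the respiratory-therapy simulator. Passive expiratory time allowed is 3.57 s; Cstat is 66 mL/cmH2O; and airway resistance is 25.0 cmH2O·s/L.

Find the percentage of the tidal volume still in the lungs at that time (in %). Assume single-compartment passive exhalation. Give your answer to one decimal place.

τ = R × C = 25.0 × 66 mL/cmH2O = 25.0 × 0.066 L/cmH2O = 1.65 s.
Passive exhalation: V(t)/V₀ = e^(−t/τ) = e^(−3.57/1.65) = 0.1149.
Fraction remaining = 0.1149 → 11.49%.

11.5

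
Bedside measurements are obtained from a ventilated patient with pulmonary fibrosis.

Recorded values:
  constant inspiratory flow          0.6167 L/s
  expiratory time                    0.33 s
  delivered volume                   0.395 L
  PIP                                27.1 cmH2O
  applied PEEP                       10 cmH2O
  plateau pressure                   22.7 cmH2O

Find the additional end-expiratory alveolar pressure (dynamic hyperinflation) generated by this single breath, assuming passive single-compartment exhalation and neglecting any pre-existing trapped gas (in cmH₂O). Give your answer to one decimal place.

R = (PIP − Pplat)/V̇ = (27.1 − 22.7) / 0.6167 = 4.4/0.6167 = 7.135 cmH2O·s/L.
C = Vt/(Pplat − PEEP) = 395.0 / (22.7 − 10) = 395.0/12.7 = 31.102 mL/cmH2O.
τ = R × C = 7.135 × 0.0311 L/cmH2O = 0.2219 s.
Fraction remaining = e^(−Te/τ) = e^(−0.33/0.2219) = 0.226; trapped volume = 395.0 × 0.226 = 89.27 mL.
Additional alveolar pressure from trapping ≈ V_trapped / C = 89.27 / 31.102 = 2.87 cmH2O.

2.9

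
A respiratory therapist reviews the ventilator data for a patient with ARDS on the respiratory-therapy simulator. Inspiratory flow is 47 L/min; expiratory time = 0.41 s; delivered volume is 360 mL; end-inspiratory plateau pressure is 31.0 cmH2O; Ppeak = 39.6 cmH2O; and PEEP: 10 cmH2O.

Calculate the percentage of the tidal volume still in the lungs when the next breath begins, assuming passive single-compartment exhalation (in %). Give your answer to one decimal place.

11.3

Flow: 47 L/min ÷ 60 = 0.7833 L/s.
R = (PIP − Pplat)/V̇ = (39.6 − 31.0) / 0.7833 = 8.6/0.7833 = 10.979 cmH2O·s/L.
C = Vt/(Pplat − PEEP) = 360.0 / (31.0 − 10) = 360.0/21.0 = 17.143 mL/cmH2O.
τ = R × C = 10.979 × 0.01714 L/cmH2O = 0.1882 s.
Fraction remaining at end-expiration = e^(−Te/τ) = e^(−0.41/0.1882) = 0.1132 → 11.32%.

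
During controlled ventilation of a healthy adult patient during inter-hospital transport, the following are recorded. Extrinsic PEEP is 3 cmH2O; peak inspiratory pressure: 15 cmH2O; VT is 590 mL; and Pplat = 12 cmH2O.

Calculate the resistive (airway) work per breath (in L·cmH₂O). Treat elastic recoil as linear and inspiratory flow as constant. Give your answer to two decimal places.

1.77

With constant inspiratory flow the resistive pressure is constant at PIP − Pplat = 15 − 12 = 3.0 cmH2O, so resistive work = 3.0 × 0.590 = 1.77 L·cmH2O.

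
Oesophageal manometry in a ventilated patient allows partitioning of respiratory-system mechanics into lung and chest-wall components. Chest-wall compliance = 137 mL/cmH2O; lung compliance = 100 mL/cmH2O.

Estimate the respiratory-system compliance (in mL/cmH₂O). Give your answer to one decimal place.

57.8

Lung and chest wall are elastances in series: 1/Crs = 1/CL + 1/Ccw.
1/Crs = 1/100 + 1/137 = 0.0173.
Crs = 57.803 mL/cmH2O.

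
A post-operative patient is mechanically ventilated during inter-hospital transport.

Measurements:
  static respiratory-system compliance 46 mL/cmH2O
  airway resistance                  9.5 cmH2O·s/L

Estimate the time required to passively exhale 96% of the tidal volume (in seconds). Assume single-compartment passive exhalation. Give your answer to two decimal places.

τ = R × C = 9.5 × 46 mL/cmH2O = 9.5 × 0.046 L/cmH2O = 0.437 s.
Exhaled fraction f = 1 − e^(−t/τ) → t = −τ·ln(1 − f) = −0.437·ln(0.04) = 1.407 s.

1.41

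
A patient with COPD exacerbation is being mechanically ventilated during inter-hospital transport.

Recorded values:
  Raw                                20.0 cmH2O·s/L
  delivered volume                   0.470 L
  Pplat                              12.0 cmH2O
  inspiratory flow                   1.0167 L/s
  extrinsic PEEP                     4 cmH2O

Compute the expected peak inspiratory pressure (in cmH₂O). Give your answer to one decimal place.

PIP = Pplat + Raw × flow = 12.0 + 20.0 × 1.0167 = 12.0 + 20.334 = 32.334 cmH2O.

32.3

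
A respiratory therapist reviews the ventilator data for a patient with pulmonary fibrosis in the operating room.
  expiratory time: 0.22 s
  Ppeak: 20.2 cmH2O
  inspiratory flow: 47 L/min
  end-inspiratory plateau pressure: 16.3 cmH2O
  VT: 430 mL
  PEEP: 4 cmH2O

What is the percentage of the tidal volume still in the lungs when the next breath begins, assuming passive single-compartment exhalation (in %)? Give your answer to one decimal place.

28.3

Flow: 47 L/min ÷ 60 = 0.7833 L/s.
R = (PIP − Pplat)/V̇ = (20.2 − 16.3) / 0.7833 = 3.9/0.7833 = 4.979 cmH2O·s/L.
C = Vt/(Pplat − PEEP) = 430.0 / (16.3 − 4) = 430.0/12.3 = 34.959 mL/cmH2O.
τ = R × C = 4.979 × 0.03496 L/cmH2O = 0.1741 s.
Fraction remaining at end-expiration = e^(−Te/τ) = e^(−0.22/0.1741) = 0.2826 → 28.26%.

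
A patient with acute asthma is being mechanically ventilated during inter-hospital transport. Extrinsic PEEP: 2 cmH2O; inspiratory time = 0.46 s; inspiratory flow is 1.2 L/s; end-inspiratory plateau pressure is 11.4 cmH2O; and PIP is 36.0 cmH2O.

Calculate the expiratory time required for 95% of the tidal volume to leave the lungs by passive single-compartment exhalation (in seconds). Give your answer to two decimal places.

Vt = flow × Ti = 1.2 L/s × 0.46 s × 1000 mL/L = 552.0 mL.
R = (PIP − Pplat)/V̇ = (36.0 − 11.4) / 1.2 = 24.6/1.2 = 20.5 cmH2O·s/L.
C = Vt/(Pplat − PEEP) = 552.0 / (11.4 − 2) = 552.0/9.4 = 58.723 mL/cmH2O.
τ = R × C = 20.5 × 0.05872 L/cmH2O = 1.204 s.
t = −τ·ln(1 − 0.95) = −1.204·ln(0.05) = 3.607 s.

3.61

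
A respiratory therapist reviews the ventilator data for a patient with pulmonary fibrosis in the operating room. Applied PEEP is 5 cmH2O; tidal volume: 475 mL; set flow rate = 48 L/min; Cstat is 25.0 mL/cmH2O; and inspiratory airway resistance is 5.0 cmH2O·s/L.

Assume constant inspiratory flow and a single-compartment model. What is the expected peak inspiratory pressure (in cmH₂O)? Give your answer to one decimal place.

28.0

Flow: 48 L/min ÷ 60 = 0.8 L/s.
Equation of motion (constant flow): PIP = Vt/C + R·V̇ + PEEP.
PIP = 475/25.0 + 5.0×0.8 + 5 = 19.0 + 4.0 + 5 = 28.0 cmH2O.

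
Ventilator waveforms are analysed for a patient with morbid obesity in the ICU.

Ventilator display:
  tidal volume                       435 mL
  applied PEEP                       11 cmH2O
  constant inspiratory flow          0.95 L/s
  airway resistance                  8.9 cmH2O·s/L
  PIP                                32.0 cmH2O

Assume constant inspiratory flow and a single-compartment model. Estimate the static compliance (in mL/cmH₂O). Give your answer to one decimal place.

Equation of motion (constant flow): PIP = Vt/C + R·V̇ + PEEP.
Vt/C = PIP − R·V̇ − PEEP = 32.0 − 8.9×0.95 − 11 = 32.0 − 8.455 − 11 = 12.545 cmH2O.
C = Vt / 12.545 = 435 / 12.545 = 34.675 mL/cmH2O.

34.7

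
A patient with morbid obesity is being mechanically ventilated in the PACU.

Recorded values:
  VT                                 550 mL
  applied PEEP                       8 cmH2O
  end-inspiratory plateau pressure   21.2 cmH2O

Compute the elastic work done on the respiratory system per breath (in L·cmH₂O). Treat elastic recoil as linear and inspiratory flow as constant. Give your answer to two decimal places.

3.63

Elastic work ≈ ½ × (Pplat − PEEP) × Vt = 0.5 × (21.2 − 8) × 0.550 L = 0.5 × 13.2 × 0.550 = 3.63 L·cmH2O.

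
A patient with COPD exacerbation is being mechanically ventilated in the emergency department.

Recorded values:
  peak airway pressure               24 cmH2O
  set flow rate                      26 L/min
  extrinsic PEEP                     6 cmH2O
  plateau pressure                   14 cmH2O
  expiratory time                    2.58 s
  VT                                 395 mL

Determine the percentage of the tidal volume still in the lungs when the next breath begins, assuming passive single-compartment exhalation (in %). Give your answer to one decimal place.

10.4

Flow: 26 L/min ÷ 60 = 0.4333 L/s.
R = (PIP − Pplat)/V̇ = (24 − 14) / 0.4333 = 10.0/0.4333 = 23.079 cmH2O·s/L.
C = Vt/(Pplat − PEEP) = 395.0 / (14 − 6) = 395.0/8.0 = 49.375 mL/cmH2O.
τ = R × C = 23.079 × 0.04938 L/cmH2O = 1.14 s.
Fraction remaining at end-expiration = e^(−Te/τ) = e^(−2.58/1.14) = 0.104 → 10.4%.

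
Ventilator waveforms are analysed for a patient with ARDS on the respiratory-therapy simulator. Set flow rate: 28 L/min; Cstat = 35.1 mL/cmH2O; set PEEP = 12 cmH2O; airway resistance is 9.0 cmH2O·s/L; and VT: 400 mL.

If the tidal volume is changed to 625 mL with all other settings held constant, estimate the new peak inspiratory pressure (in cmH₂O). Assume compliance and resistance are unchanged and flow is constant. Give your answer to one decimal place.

34.0

Flow: 28 L/min ÷ 60 = 0.4667 L/s.
PIP = Vt/C + R·V̇ + PEEP (constant-flow equation of motion).
Only the elastic term changes: ΔPIP = ΔVt / C = (625 − 400) / 35.1 = 6.41 cmH2O.
Original PIP = 400/35.1 + 9.0×0.4667 + 12 = 27.596 cmH2O; new PIP = 27.596 + (6.41) = 34.006 cmH2O.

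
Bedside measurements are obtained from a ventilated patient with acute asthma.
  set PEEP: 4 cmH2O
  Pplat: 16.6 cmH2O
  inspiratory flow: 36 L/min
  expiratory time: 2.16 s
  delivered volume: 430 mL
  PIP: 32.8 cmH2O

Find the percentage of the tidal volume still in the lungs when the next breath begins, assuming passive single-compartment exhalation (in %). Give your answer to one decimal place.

Flow: 36 L/min ÷ 60 = 0.6 L/s.
R = (PIP − Pplat)/V̇ = (32.8 − 16.6) / 0.6 = 16.2/0.6 = 27.0 cmH2O·s/L.
C = Vt/(Pplat − PEEP) = 430.0 / (16.6 − 4) = 430.0/12.6 = 34.127 mL/cmH2O.
τ = R × C = 27.0 × 0.03413 L/cmH2O = 0.9215 s.
Fraction remaining at end-expiration = e^(−Te/τ) = e^(−2.16/0.9215) = 0.09594 → 9.594%.

9.6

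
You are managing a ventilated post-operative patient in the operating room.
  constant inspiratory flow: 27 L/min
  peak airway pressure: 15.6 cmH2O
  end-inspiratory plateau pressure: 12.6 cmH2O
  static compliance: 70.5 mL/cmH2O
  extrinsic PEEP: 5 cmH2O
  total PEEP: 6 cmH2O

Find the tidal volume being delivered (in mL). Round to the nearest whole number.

465

End-expiratory occlusion gives total PEEP = 6 cmH2O (intrinsic PEEP = 6 − 5 = 1). Use total PEEP for the elastic gradient.
Vt = Cstat × (Pplat − PEEPtotal) = 70.5 × (12.6 − 6) = 70.5 × 6.6 = 465.3 mL.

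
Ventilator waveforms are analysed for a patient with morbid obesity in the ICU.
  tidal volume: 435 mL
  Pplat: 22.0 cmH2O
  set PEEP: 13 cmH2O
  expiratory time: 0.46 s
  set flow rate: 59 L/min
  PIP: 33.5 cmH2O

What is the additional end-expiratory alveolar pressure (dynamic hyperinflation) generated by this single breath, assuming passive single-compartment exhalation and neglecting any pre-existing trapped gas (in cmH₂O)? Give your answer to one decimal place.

Flow: 59 L/min ÷ 60 = 0.9833 L/s.
R = (PIP − Pplat)/V̇ = (33.5 − 22.0) / 0.9833 = 11.5/0.9833 = 11.695 cmH2O·s/L.
C = Vt/(Pplat − PEEP) = 435.0 / (22.0 − 13) = 435.0/9.0 = 48.333 mL/cmH2O.
τ = R × C = 11.695 × 0.04833 L/cmH2O = 0.5652 s.
Fraction remaining = e^(−Te/τ) = e^(−0.46/0.5652) = 0.4431; trapped volume = 435.0 × 0.4431 = 192.75 mL.
Additional alveolar pressure from trapping ≈ V_trapped / C = 192.75 / 48.333 = 3.988 cmH2O.

4.0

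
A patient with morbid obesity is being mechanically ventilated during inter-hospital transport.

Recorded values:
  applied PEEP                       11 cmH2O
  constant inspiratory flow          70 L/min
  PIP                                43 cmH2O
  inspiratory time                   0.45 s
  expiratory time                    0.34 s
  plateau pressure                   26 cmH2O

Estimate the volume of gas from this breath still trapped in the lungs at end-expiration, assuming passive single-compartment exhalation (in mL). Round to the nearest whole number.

270

Flow: 70 L/min ÷ 60 = 1.1667 L/s.
Vt = flow × Ti = 1.1667 L/s × 0.45 s × 1000 mL/L = 525.02 mL.
R = (PIP − Pplat)/V̇ = (43 − 26) / 1.1667 = 17.0/1.1667 = 14.571 cmH2O·s/L.
C = Vt/(Pplat − PEEP) = 525.02 / (26 − 11) = 525.02/15.0 = 35.001 mL/cmH2O.
τ = R × C = 14.571 × 0.035 L/cmH2O = 0.51 s.
Fraction remaining = e^(−Te/τ) = e^(−0.34/0.51) = 0.5134.
Trapped volume = 525.02 × 0.5134 = 269.55 mL.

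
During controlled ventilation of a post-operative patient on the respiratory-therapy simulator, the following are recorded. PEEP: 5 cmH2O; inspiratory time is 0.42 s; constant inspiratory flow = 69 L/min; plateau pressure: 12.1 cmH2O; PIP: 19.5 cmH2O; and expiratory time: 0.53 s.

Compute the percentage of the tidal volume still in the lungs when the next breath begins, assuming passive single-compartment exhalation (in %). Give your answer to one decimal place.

Flow: 69 L/min ÷ 60 = 1.15 L/s.
Vt = flow × Ti = 1.15 L/s × 0.42 s × 1000 mL/L = 483.0 mL.
R = (PIP − Pplat)/V̇ = (19.5 − 12.1) / 1.15 = 7.4/1.15 = 6.435 cmH2O·s/L.
C = Vt/(Pplat − PEEP) = 483.0 / (12.1 − 5) = 483.0/7.1 = 68.028 mL/cmH2O.
τ = R × C = 6.435 × 0.06803 L/cmH2O = 0.4378 s.
Fraction remaining at end-expiration = e^(−Te/τ) = e^(−0.53/0.4378) = 0.298 → 29.8%.

29.8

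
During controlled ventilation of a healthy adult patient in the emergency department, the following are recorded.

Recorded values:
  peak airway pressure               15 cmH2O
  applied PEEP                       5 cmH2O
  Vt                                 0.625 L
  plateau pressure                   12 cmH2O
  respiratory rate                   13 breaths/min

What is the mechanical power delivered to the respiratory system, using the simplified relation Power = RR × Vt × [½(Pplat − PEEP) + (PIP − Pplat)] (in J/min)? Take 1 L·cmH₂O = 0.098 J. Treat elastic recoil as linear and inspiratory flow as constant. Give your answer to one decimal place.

5.2

Per-breath work = Vt × [½(Pplat−PEEP) + (PIP−Pplat)] = 0.625 × [0.5×7.0 + 3.0] = 0.625 × 6.5 = 4.063 L·cmH2O.
Power = 13 × 4.063 = 52.819 L·cmH2O/min.
× 0.098 J/(L·cmH2O) → 5.176 J/min.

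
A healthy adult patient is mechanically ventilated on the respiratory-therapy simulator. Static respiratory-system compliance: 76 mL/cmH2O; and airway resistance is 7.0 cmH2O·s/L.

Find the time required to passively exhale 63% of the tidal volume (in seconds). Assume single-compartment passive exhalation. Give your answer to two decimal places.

τ = R × C = 7.0 × 76 mL/cmH2O = 7.0 × 0.076 L/cmH2O = 0.532 s.
Exhaled fraction f = 1 − e^(−t/τ) → t = −τ·ln(1 − f) = −0.532·ln(0.37) = 0.5289 s.

0.53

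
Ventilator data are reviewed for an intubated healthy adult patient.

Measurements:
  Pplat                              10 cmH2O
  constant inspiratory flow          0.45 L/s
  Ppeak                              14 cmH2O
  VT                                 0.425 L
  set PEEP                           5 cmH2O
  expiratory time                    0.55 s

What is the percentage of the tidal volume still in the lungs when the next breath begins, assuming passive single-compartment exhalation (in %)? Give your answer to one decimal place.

R = (PIP − Pplat)/V̇ = (14 − 10) / 0.45 = 4.0/0.45 = 8.889 cmH2O·s/L.
C = Vt/(Pplat − PEEP) = 425.0 / (10 − 5) = 425.0/5.0 = 85.0 mL/cmH2O.
τ = R × C = 8.889 × 0.085 L/cmH2O = 0.7556 s.
Fraction remaining at end-expiration = e^(−Te/τ) = e^(−0.55/0.7556) = 0.4829 → 48.29%.

48.3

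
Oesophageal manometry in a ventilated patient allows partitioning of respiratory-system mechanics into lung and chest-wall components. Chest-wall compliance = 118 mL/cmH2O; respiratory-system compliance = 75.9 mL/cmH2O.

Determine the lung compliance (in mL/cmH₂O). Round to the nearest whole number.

1/CL = 1/Crs − 1/Ccw.
1/CL = 1/75.9 − 1/118 = 0.004701.
CL = 212.72 mL/cmH2O.

213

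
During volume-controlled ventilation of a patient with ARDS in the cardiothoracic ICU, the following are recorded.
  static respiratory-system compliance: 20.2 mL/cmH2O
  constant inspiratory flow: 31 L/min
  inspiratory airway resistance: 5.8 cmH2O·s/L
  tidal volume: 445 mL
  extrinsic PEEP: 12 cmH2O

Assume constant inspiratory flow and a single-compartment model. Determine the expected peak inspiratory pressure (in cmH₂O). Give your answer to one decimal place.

Flow: 31 L/min ÷ 60 = 0.5167 L/s.
Equation of motion (constant flow): PIP = Vt/C + R·V̇ + PEEP.
PIP = 445/20.2 + 5.8×0.5167 + 12 = 22.03 + 2.997 + 12 = 37.027 cmH2O.

37.0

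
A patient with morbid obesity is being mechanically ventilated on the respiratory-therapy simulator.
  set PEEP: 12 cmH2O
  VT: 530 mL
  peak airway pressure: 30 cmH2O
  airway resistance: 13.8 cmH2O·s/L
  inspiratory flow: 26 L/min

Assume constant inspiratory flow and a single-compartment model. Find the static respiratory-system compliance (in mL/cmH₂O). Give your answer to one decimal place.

44.1

Flow: 26 L/min ÷ 60 = 0.4333 L/s.
Equation of motion (constant flow): PIP = Vt/C + R·V̇ + PEEP.
Vt/C = PIP − R·V̇ − PEEP = 30 − 13.8×0.4333 − 12 = 30 − 5.98 − 12 = 12.02 cmH2O.
C = Vt / 12.02 = 530 / 12.02 = 44.093 mL/cmH2O.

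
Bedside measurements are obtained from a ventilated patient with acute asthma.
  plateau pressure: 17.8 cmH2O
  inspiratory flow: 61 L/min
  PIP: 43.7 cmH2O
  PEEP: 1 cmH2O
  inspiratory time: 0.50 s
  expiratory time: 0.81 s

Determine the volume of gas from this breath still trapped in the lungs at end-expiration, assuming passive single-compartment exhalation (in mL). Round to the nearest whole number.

Flow: 61 L/min ÷ 60 = 1.0167 L/s.
Vt = flow × Ti = 1.0167 L/s × 0.50 s × 1000 mL/L = 508.35 mL.
R = (PIP − Pplat)/V̇ = (43.7 − 17.8) / 1.0167 = 25.9/1.0167 = 25.475 cmH2O·s/L.
C = Vt/(Pplat − PEEP) = 508.35 / (17.8 − 1) = 508.35/16.8 = 30.259 mL/cmH2O.
τ = R × C = 25.475 × 0.03026 L/cmH2O = 0.7709 s.
Fraction remaining = e^(−Te/τ) = e^(−0.81/0.7709) = 0.3497.
Trapped volume = 508.35 × 0.3497 = 177.77 mL.

178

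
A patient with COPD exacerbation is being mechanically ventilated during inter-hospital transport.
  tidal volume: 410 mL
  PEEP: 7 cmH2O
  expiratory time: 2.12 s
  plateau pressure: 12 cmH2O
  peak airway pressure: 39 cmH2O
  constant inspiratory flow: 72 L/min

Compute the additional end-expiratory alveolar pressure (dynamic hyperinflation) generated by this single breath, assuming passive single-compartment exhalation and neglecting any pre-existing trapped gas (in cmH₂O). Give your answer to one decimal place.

1.6

Flow: 72 L/min ÷ 60 = 1.2 L/s.
R = (PIP − Pplat)/V̇ = (39 − 12) / 1.2 = 27.0/1.2 = 22.5 cmH2O·s/L.
C = Vt/(Pplat − PEEP) = 410.0 / (12 − 7) = 410.0/5.0 = 82.0 mL/cmH2O.
τ = R × C = 22.5 × 0.082 L/cmH2O = 1.845 s.
Fraction remaining = e^(−Te/τ) = e^(−2.12/1.845) = 0.3169; trapped volume = 410.0 × 0.3169 = 129.93 mL.
Additional alveolar pressure from trapping ≈ V_trapped / C = 129.93 / 82.0 = 1.585 cmH2O.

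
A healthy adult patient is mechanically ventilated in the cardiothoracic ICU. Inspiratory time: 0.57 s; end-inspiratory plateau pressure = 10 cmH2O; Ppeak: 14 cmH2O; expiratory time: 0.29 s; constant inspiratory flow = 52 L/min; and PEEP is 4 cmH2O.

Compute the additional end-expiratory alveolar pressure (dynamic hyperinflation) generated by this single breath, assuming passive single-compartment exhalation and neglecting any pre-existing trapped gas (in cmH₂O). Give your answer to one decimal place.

Flow: 52 L/min ÷ 60 = 0.8667 L/s.
Vt = flow × Ti = 0.8667 L/s × 0.57 s × 1000 mL/L = 494.02 mL.
R = (PIP − Pplat)/V̇ = (14 − 10) / 0.8667 = 4.0/0.8667 = 4.615 cmH2O·s/L.
C = Vt/(Pplat − PEEP) = 494.02 / (10 − 4) = 494.02/6.0 = 82.337 mL/cmH2O.
τ = R × C = 4.615 × 0.08234 L/cmH2O = 0.38 s.
Fraction remaining = e^(−Te/τ) = e^(−0.29/0.38) = 0.4662; trapped volume = 494.02 × 0.4662 = 230.31 mL.
Additional alveolar pressure from trapping ≈ V_trapped / C = 230.31 / 82.337 = 2.797 cmH2O.

2.8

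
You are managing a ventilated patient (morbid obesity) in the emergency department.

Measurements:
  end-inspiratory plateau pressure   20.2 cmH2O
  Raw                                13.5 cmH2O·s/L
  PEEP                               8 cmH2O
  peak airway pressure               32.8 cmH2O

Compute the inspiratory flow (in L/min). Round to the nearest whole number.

flow = (PIP − Pplat) / Raw = (32.8 − 20.2) / 13.5 = 0.9333 L/s × 60 = 55.998 L/min.

56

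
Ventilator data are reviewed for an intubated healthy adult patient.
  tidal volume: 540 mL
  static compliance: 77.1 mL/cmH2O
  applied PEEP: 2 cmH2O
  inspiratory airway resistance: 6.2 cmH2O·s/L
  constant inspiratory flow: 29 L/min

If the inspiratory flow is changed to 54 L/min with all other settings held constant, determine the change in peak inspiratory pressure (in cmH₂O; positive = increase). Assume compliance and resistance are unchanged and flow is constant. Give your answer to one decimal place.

Flow: 29 L/min ÷ 60 = 0.4833 L/s.
New flow: 54 L/min ÷ 60 = 0.9 L/s.
PIP = Vt/C + R·V̇ + PEEP (constant-flow equation of motion).
Only the resistive term changes: ΔPIP = R × ΔV̇ = 6.2 × (0.9 − 0.4833) = 6.2 × 0.4167 = 2.584 cmH2O.

2.6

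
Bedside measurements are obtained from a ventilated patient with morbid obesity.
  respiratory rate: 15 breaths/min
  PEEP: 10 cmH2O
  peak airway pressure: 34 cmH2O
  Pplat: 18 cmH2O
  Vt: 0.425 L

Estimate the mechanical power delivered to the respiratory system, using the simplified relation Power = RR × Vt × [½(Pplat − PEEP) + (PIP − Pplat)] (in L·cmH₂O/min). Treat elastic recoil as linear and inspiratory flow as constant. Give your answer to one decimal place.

Per-breath work = Vt × [½(Pplat−PEEP) + (PIP−Pplat)] = 0.425 × [0.5×8.0 + 16.0] = 0.425 × 20.0 = 8.5 L·cmH2O.
Power = 15 × 8.5 = 127.5 L·cmH2O/min.

127.5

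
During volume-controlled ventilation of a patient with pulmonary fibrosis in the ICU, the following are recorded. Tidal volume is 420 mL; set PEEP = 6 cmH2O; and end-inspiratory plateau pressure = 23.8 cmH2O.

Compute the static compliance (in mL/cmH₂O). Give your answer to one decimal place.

23.6

Cstat = Vt / (Pplat − PEEP) = 420 / (23.8 − 6) = 420 / 17.8 = 23.596 mL/cmH2O.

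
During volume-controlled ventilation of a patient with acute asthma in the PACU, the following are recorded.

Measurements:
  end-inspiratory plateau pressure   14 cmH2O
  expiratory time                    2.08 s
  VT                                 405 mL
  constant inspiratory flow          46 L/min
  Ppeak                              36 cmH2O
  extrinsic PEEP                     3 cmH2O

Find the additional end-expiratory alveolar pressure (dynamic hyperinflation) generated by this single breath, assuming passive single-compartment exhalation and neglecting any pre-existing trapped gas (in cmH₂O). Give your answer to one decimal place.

1.5

Flow: 46 L/min ÷ 60 = 0.7667 L/s.
R = (PIP − Pplat)/V̇ = (36 − 14) / 0.7667 = 22.0/0.7667 = 28.694 cmH2O·s/L.
C = Vt/(Pplat − PEEP) = 405.0 / (14 − 3) = 405.0/11.0 = 36.818 mL/cmH2O.
τ = R × C = 28.694 × 0.03682 L/cmH2O = 1.057 s.
Fraction remaining = e^(−Te/τ) = e^(−2.08/1.057) = 0.1398; trapped volume = 405.0 × 0.1398 = 56.619 mL.
Additional alveolar pressure from trapping ≈ V_trapped / C = 56.619 / 36.818 = 1.538 cmH2O.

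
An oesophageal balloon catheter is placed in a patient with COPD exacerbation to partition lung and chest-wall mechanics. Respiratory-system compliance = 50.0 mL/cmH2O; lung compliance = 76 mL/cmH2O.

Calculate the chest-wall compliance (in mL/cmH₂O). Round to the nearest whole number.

146

1/Ccw = 1/Crs − 1/CL.
1/Ccw = 1/50.0 − 1/76 = 0.006842.
Ccw = 146.16 mL/cmH2O.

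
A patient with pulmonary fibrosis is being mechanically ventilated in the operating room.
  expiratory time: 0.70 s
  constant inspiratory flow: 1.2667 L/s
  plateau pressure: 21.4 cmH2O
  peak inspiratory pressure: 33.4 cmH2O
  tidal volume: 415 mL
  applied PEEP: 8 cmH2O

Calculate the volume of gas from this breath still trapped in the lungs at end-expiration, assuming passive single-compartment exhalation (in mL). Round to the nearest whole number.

R = (PIP − Pplat)/V̇ = (33.4 − 21.4) / 1.2667 = 12.0/1.2667 = 9.473 cmH2O·s/L.
C = Vt/(Pplat − PEEP) = 415.0 / (21.4 − 8) = 415.0/13.4 = 30.97 mL/cmH2O.
τ = R × C = 9.473 × 0.03097 L/cmH2O = 0.2934 s.
Fraction remaining = e^(−Te/τ) = e^(−0.70/0.2934) = 0.09201.
Trapped volume = 415.0 × 0.09201 = 38.184 mL.

38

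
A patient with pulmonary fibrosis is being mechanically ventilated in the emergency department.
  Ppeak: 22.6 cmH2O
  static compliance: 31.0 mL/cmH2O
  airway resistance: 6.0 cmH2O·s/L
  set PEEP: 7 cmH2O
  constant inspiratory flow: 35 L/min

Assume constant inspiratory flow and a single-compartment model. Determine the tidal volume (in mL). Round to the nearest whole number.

375

Flow: 35 L/min ÷ 60 = 0.5833 L/s.
Equation of motion (constant flow): PIP = Vt/C + R·V̇ + PEEP.
Vt/C = PIP − R·V̇ − PEEP = 22.6 − 3.5 − 7 = 12.1 cmH2O.
Vt = C × 12.1 = 31.0 × 12.1 = 375.1 mL.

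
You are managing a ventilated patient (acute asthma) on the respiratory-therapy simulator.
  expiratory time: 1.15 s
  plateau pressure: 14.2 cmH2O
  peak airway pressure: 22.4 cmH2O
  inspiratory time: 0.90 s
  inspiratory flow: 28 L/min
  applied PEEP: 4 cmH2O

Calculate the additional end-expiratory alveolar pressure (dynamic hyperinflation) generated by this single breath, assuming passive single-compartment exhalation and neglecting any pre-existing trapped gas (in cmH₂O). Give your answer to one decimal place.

2.1

Flow: 28 L/min ÷ 60 = 0.4667 L/s.
Vt = flow × Ti = 0.4667 L/s × 0.90 s × 1000 mL/L = 420.03 mL.
R = (PIP − Pplat)/V̇ = (22.4 − 14.2) / 0.4667 = 8.2/0.4667 = 17.57 cmH2O·s/L.
C = Vt/(Pplat − PEEP) = 420.03 / (14.2 − 4) = 420.03/10.2 = 41.179 mL/cmH2O.
τ = R × C = 17.57 × 0.04118 L/cmH2O = 0.7235 s.
Fraction remaining = e^(−Te/τ) = e^(−1.15/0.7235) = 0.204; trapped volume = 420.03 × 0.204 = 85.686 mL.
Additional alveolar pressure from trapping ≈ V_trapped / C = 85.686 / 41.179 = 2.081 cmH2O.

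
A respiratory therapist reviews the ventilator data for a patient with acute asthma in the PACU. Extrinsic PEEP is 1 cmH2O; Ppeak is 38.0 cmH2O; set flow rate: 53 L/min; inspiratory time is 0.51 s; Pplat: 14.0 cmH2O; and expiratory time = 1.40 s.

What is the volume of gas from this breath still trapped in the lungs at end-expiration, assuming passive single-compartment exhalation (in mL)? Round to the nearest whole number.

Flow: 53 L/min ÷ 60 = 0.8833 L/s.
Vt = flow × Ti = 0.8833 L/s × 0.51 s × 1000 mL/L = 450.48 mL.
R = (PIP − Pplat)/V̇ = (38.0 − 14.0) / 0.8833 = 24.0/0.8833 = 27.171 cmH2O·s/L.
C = Vt/(Pplat − PEEP) = 450.48 / (14.0 − 1) = 450.48/13.0 = 34.652 mL/cmH2O.
τ = R × C = 27.171 × 0.03465 L/cmH2O = 0.9415 s.
Fraction remaining = e^(−Te/τ) = e^(−1.40/0.9415) = 0.2261.
Trapped volume = 450.48 × 0.2261 = 101.85 mL.

102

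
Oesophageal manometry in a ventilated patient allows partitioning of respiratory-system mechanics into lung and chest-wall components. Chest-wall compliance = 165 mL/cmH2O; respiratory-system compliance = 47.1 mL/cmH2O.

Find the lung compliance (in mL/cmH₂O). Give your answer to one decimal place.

65.9

1/CL = 1/Crs − 1/Ccw.
1/CL = 1/47.1 − 1/165 = 0.01517.
CL = 65.92 mL/cmH2O.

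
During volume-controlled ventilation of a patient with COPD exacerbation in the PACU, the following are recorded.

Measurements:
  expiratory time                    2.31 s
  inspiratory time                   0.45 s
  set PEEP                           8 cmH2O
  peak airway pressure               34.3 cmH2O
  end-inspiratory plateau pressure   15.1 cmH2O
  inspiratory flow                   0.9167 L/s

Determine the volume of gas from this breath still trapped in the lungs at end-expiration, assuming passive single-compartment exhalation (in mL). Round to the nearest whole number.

62

Vt = flow × Ti = 0.9167 L/s × 0.45 s × 1000 mL/L = 412.52 mL.
R = (PIP − Pplat)/V̇ = (34.3 − 15.1) / 0.9167 = 19.2/0.9167 = 20.945 cmH2O·s/L.
C = Vt/(Pplat − PEEP) = 412.52 / (15.1 − 8) = 412.52/7.1 = 58.101 mL/cmH2O.
τ = R × C = 20.945 × 0.0581 L/cmH2O = 1.217 s.
Fraction remaining = e^(−Te/τ) = e^(−2.31/1.217) = 0.1499.
Trapped volume = 412.52 × 0.1499 = 61.837 mL.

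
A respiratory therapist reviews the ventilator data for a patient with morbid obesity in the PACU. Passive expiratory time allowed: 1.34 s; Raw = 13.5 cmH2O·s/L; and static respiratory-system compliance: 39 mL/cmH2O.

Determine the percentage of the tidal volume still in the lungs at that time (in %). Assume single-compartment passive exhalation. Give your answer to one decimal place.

τ = R × C = 13.5 × 39 mL/cmH2O = 13.5 × 0.039 L/cmH2O = 0.5265 s.
Passive exhalation: V(t)/V₀ = e^(−t/τ) = e^(−1.34/0.5265) = 0.07846.
Fraction remaining = 0.07846 → 7.846%.

7.8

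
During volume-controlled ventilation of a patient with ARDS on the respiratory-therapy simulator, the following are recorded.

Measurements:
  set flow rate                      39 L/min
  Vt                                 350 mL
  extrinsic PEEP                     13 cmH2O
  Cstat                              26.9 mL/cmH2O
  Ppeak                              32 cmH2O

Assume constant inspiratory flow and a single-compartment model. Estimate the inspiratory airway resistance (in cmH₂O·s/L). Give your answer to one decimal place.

Flow: 39 L/min ÷ 60 = 0.65 L/s.
Equation of motion (constant flow): PIP = Vt/C + R·V̇ + PEEP.
R·V̇ = PIP − Vt/C − PEEP = 32 − 350/26.9 − 13 = 32 − 13.011 − 13 = 5.989 cmH2O.
R = 5.989 / 0.65 = 9.214 cmH2O·s/L.

9.2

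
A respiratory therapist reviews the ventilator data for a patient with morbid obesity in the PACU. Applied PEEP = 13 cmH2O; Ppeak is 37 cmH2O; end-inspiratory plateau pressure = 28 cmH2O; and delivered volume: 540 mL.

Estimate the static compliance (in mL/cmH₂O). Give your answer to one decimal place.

Cstat = Vt / (Pplat − PEEP) = 540 / (28 − 13) = 540 / 15.0 = 36.0 mL/cmH2O.

36.0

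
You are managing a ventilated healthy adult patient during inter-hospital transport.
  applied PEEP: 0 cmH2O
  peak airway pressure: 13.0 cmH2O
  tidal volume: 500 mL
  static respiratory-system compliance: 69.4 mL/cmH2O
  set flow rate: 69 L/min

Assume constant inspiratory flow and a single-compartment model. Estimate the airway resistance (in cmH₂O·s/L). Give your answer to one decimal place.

Flow: 69 L/min ÷ 60 = 1.15 L/s.
Equation of motion (constant flow): PIP = Vt/C + R·V̇ + PEEP.
R·V̇ = PIP − Vt/C − PEEP = 13.0 − 500/69.4 − 0 = 13.0 − 7.205 − 0 = 5.795 cmH2O.
R = 5.795 / 1.15 = 5.039 cmH2O·s/L.

5.0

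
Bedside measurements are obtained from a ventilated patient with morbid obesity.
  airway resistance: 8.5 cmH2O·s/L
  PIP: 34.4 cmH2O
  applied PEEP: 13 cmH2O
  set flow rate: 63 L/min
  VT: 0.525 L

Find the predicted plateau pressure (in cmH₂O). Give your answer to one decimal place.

25.5

Flow: 63 L/min ÷ 60 = 1.05 L/s.
Pplat = PIP − Raw × flow = 34.4 − 8.5 × 1.05 = 34.4 − 8.925 = 25.475 cmH2O.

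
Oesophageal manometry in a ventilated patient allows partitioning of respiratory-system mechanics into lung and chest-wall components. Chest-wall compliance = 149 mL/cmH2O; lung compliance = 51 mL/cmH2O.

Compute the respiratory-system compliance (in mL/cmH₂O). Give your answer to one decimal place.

Lung and chest wall are elastances in series: 1/Crs = 1/CL + 1/Ccw.
1/Crs = 1/51 + 1/149 = 0.02632.
Crs = 37.994 mL/cmH2O.

38.0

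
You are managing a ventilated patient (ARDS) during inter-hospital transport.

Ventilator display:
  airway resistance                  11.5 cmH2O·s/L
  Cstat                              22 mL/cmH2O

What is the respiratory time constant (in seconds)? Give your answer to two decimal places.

0.25

τ = R × C = 11.5 × 22 mL/cmH2O = 11.5 × 0.022 L/cmH2O = 0.253 s.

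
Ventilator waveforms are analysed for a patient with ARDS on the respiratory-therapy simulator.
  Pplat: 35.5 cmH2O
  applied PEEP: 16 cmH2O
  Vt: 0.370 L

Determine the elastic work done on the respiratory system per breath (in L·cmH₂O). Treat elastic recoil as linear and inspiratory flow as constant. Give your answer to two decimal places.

3.61

Elastic work ≈ ½ × (Pplat − PEEP) × Vt = 0.5 × (35.5 − 16) × 0.370 L = 0.5 × 19.5 × 0.370 = 3.608 L·cmH2O.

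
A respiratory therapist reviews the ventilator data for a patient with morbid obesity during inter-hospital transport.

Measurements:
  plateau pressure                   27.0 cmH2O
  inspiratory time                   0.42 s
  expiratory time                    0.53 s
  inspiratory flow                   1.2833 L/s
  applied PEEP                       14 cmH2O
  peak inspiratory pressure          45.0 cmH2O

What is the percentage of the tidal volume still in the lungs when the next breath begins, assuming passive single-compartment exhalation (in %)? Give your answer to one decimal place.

Vt = flow × Ti = 1.2833 L/s × 0.42 s × 1000 mL/L = 538.99 mL.
R = (PIP − Pplat)/V̇ = (45.0 − 27.0) / 1.2833 = 18.0/1.2833 = 14.026 cmH2O·s/L.
C = Vt/(Pplat − PEEP) = 538.99 / (27.0 − 14) = 538.99/13.0 = 41.461 mL/cmH2O.
τ = R × C = 14.026 × 0.04146 L/cmH2O = 0.5815 s.
Fraction remaining at end-expiration = e^(−Te/τ) = e^(−0.53/0.5815) = 0.4019 → 40.19%.

40.2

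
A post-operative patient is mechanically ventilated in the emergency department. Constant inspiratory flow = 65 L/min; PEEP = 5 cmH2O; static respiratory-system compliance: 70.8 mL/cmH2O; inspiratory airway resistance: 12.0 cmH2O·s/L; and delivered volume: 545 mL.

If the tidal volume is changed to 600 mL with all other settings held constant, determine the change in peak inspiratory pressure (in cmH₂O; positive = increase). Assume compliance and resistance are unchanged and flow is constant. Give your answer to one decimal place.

PIP = Vt/C + R·V̇ + PEEP (constant-flow equation of motion).
Only the elastic term changes: ΔPIP = ΔVt / C = (600 − 545) / 70.8 = 0.7768 cmH2O.

0.8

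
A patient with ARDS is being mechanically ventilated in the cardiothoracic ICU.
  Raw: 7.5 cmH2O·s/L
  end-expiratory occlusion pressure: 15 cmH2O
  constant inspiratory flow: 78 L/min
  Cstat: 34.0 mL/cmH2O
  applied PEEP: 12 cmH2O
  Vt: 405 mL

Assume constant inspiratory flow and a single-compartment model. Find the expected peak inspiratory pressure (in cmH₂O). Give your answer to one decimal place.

36.7

Flow: 78 L/min ÷ 60 = 1.3 L/s.
Total PEEP = 15 cmH2O (set 12 + intrinsic 3); this is the baseline alveolar pressure.
Equation of motion (constant flow): PIP = Vt/C + R·V̇ + PEEP.
PIP = 405/34.0 + 7.5×1.3 + 15 = 11.912 + 9.75 + 15 = 36.662 cmH2O.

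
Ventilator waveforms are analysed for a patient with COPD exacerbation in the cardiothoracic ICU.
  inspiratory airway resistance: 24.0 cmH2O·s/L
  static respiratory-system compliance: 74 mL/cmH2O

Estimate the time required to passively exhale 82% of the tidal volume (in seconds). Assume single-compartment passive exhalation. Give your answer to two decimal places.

τ = R × C = 24.0 × 74 mL/cmH2O = 24.0 × 0.074 L/cmH2O = 1.776 s.
Exhaled fraction f = 1 − e^(−t/τ) → t = −τ·ln(1 − f) = −1.776·ln(0.18) = 3.045 s.

3.05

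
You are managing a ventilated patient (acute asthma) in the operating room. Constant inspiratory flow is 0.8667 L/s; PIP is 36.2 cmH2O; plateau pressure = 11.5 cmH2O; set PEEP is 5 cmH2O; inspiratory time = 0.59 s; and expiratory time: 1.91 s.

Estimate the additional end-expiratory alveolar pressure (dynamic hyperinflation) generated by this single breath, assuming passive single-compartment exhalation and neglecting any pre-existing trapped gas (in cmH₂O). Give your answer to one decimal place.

Vt = flow × Ti = 0.8667 L/s × 0.59 s × 1000 mL/L = 511.35 mL.
R = (PIP − Pplat)/V̇ = (36.2 − 11.5) / 0.8667 = 24.7/0.8667 = 28.499 cmH2O·s/L.
C = Vt/(Pplat − PEEP) = 511.35 / (11.5 − 5) = 511.35/6.5 = 78.669 mL/cmH2O.
τ = R × C = 28.499 × 0.07867 L/cmH2O = 2.242 s.
Fraction remaining = e^(−Te/τ) = e^(−1.91/2.242) = 0.4266; trapped volume = 511.35 × 0.4266 = 218.14 mL.
Additional alveolar pressure from trapping ≈ V_trapped / C = 218.14 / 78.669 = 2.773 cmH2O.

2.8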